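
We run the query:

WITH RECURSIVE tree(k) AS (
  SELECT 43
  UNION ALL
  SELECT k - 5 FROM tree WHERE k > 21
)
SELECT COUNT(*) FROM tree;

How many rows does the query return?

Base: k=43.
Iteration 1: 43 > 21 holds -> k = 43 - 5 = 38.
Iteration 2: 38 > 21 holds -> k = 38 - 5 = 33.
Iteration 3: 33 > 21 holds -> k = 33 - 5 = 28.
Iteration 4: 28 > 21 holds -> k = 28 - 5 = 23.
Iteration 5: 23 > 21 holds -> k = 23 - 5 = 18.
Iteration 6: 18 > 21 fails; recursion stops.
Total rows emitted: 6.

6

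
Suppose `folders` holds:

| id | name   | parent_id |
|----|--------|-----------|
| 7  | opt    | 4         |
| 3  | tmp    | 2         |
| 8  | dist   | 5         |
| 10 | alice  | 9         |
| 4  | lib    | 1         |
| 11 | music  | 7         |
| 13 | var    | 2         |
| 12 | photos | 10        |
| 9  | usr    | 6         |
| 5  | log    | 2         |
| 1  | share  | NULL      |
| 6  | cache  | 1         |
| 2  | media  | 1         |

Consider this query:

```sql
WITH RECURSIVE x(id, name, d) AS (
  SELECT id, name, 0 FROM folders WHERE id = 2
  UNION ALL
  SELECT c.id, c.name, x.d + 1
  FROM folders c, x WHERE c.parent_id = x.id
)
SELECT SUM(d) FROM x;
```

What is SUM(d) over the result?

Base: id=2 (media) at d 0.
Iteration 1: rows with parent_id in {2} -> tmp (id 3, d 1), log (id 5, d 1), var (id 13, d 1).
Iteration 2: rows with parent_id in {3,5,13} -> dist (id 8, d 2).
Iteration 3: no rows with parent_id in {8}; recursion stops.
SUM(d) = 0 + 1 + 1 + 1 + 2 = 5.

5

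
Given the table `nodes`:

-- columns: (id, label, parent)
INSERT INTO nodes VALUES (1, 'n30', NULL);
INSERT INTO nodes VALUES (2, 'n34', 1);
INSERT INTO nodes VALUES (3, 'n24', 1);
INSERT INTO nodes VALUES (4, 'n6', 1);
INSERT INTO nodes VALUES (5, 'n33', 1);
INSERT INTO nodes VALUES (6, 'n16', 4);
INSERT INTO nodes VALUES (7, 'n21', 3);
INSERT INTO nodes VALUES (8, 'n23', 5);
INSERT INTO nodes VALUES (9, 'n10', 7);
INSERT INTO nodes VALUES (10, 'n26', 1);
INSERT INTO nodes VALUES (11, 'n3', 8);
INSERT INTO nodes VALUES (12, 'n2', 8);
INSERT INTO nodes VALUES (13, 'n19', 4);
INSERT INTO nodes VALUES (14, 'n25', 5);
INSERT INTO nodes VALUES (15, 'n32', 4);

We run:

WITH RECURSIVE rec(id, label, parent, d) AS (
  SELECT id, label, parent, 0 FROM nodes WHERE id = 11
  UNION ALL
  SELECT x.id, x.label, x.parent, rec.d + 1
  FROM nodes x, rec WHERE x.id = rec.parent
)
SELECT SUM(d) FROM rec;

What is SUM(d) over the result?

6

Base: id=11 (n3), parent=8, d 0.
Iteration 1: join on id=8 -> n23 (id 8, parent=5, d 1).
Iteration 2: join on id=5 -> n33 (id 5, parent=1, d 2).
Iteration 3: join on id=1 -> n30 (id 1, parent=NULL, d 3).
Iteration 4: parent is NULL; no match; recursion stops.
SUM(d) = 0 + 1 + 2 + 3 = 6.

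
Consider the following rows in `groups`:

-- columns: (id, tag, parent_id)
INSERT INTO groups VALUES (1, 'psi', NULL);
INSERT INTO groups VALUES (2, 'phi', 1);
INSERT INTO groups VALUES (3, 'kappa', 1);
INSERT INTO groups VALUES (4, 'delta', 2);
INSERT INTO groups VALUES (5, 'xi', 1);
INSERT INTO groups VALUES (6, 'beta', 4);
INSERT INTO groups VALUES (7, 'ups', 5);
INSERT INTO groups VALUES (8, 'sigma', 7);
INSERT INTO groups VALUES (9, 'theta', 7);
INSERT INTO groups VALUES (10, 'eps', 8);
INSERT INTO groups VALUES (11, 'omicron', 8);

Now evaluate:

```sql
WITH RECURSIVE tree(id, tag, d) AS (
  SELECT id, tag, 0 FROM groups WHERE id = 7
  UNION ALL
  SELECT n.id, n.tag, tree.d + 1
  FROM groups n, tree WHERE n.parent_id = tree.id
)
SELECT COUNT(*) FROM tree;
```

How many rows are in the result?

5

Base: id=7 (ups) at d 0.
Iteration 1: rows with parent_id in {7} -> sigma (id 8, d 1), theta (id 9, d 1).
Iteration 2: rows with parent_id in {8,9} -> eps (id 10, d 2), omicron (id 11, d 2).
Iteration 3: no rows with parent_id in {10,11}; recursion stops.
Total rows emitted: 5.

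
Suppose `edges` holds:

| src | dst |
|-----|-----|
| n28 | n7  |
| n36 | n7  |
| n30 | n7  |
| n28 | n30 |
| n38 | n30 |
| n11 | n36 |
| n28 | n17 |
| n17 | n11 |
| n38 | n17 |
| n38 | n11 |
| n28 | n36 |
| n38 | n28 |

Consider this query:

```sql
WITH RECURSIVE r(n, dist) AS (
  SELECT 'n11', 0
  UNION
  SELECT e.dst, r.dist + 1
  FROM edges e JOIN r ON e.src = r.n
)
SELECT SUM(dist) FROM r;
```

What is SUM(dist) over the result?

Base: (n11, dist=0).
Iteration 1: edges from {n11} -> (n36, dist=1).
Iteration 2: edges from {n36} -> (n7, dist=2).
Iteration 3: no outgoing edges from {n7}; recursion stops.
SUM(dist) = 0 + 1 + 2 = 3.

3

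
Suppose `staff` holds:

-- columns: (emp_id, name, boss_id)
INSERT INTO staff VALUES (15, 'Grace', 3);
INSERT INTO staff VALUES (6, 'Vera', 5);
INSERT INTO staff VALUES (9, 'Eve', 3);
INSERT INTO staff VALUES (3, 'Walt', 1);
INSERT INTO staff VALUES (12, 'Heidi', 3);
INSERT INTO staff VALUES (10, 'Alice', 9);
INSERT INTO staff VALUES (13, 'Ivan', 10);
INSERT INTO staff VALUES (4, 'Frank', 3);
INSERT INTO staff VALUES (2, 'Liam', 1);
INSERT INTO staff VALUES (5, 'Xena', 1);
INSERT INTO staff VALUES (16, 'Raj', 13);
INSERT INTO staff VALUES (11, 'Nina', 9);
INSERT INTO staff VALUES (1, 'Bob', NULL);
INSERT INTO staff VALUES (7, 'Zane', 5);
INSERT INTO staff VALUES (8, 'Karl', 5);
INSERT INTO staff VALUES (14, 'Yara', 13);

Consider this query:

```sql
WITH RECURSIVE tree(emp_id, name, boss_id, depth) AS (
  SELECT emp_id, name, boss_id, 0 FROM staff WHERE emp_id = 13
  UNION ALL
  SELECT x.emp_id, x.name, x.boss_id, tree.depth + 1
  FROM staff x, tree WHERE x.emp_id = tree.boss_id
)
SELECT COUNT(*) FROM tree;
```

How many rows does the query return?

5

Base: emp_id=13 (Ivan), boss_id=10, depth 0.
Iteration 1: join on emp_id=10 -> Alice (id 10, boss_id=9, depth 1).
Iteration 2: join on emp_id=9 -> Eve (id 9, boss_id=3, depth 2).
Iteration 3: join on emp_id=3 -> Walt (id 3, boss_id=1, depth 3).
Iteration 4: join on emp_id=1 -> Bob (id 1, boss_id=NULL, depth 4).
Iteration 5: boss_id is NULL; no match; recursion stops.
Total rows emitted: 5.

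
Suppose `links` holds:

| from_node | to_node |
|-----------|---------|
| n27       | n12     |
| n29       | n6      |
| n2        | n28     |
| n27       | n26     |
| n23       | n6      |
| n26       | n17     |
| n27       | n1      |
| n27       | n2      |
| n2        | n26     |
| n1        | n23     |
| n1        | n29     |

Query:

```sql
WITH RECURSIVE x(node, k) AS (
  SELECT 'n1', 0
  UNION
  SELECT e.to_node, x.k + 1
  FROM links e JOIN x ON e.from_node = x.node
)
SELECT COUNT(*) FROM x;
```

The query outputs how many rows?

4

Base: (n1, k=0).
Iteration 1: edges from {n1} -> (n23, k=1), (n29, k=1).
Iteration 2: edges from {n23,n29} -> (n6, k=2). [UNION drops 1 duplicate row(s)]
Iteration 3: no outgoing edges from {n6}; recursion stops.
Total rows emitted: 4.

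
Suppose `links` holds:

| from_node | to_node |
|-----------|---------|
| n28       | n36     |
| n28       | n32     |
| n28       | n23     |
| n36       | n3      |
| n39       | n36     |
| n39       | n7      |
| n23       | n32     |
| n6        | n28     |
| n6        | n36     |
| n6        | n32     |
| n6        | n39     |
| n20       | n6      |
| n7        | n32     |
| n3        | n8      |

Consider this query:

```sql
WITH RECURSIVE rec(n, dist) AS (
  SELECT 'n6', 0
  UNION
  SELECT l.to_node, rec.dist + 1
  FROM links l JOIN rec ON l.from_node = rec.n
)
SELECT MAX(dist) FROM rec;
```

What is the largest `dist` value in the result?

4

Base: (n6, dist=0).
Iteration 1: edges from {n6} -> (n28, dist=1), (n32, dist=1), (n36, dist=1), (n39, dist=1).
Iteration 2: edges from {n28,n32,n36,n39} -> (n23, dist=2), (n3, dist=2), (n32, dist=2), (n36, dist=2), (n7, dist=2). [UNION drops 1 duplicate row(s)]
Iteration 3: edges from {n23,n3,n32,n36,n7} -> (n3, dist=3), (n32, dist=3), (n8, dist=3). [UNION drops 1 duplicate row(s)]
Iteration 4: edges from {n3,n32,n8} -> (n8, dist=4).
Iteration 5: no outgoing edges from {n8}; recursion stops.
dist values: 0, 1, 1, 1, 1, 2, 2, 2, 2, 2, 3, 3, 3, 4; the maximum is 4.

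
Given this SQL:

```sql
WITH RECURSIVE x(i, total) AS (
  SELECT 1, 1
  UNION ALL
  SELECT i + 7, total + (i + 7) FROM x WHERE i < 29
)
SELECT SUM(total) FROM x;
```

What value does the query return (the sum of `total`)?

155

Base: i=1, total=1.
Iteration 1: 1 < 29 holds -> i = 1 + 7 = 8, total = 1 + 8 = 9.
Iteration 2: 8 < 29 holds -> i = 8 + 7 = 15, total = 9 + 15 = 24.
Iteration 3: 15 < 29 holds -> i = 15 + 7 = 22, total = 24 + 22 = 46.
Iteration 4: 22 < 29 holds -> i = 22 + 7 = 29, total = 46 + 29 = 75.
Iteration 5: 29 < 29 fails; recursion stops.
SUM(total) = 1 + 9 + 24 + 46 + 75 = 155.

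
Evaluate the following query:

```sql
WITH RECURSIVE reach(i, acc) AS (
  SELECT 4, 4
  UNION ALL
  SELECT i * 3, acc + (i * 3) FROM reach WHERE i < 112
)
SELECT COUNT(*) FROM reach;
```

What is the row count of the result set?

5

Base: i=4, acc=4.
Iteration 1: 4 < 112 holds -> i = 4 * 3 = 12, acc = 4 + 12 = 16.
Iteration 2: 12 < 112 holds -> i = 12 * 3 = 36, acc = 16 + 36 = 52.
Iteration 3: 36 < 112 holds -> i = 36 * 3 = 108, acc = 52 + 108 = 160.
Iteration 4: 108 < 112 holds -> i = 108 * 3 = 324, acc = 160 + 324 = 484.
Iteration 5: 324 < 112 fails; recursion stops.
Total rows emitted: 5.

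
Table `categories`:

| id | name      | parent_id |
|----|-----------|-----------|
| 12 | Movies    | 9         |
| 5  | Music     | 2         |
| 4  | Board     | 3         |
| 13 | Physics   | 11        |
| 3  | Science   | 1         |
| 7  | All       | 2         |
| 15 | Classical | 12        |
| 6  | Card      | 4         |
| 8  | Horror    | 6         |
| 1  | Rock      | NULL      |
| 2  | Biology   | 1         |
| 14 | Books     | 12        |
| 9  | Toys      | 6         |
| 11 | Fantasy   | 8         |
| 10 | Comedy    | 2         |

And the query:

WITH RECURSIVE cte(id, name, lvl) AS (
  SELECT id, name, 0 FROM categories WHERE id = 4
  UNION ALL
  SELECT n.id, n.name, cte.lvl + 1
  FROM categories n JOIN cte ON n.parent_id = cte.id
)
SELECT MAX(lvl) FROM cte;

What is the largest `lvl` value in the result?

Base: id=4 (Board) at lvl 0.
Iteration 1: rows with parent_id in {4} -> Card (id 6, lvl 1).
Iteration 2: rows with parent_id in {6} -> Horror (id 8, lvl 2), Toys (id 9, lvl 2).
Iteration 3: rows with parent_id in {8,9} -> Fantasy (id 11, lvl 3), Movies (id 12, lvl 3).
Iteration 4: rows with parent_id in {11,12} -> Physics (id 13, lvl 4), Books (id 14, lvl 4), Classical (id 15, lvl 4).
Iteration 5: no rows with parent_id in {13,14,15}; recursion stops.
lvl values: 0, 1, 2, 2, 3, 3, 4, 4, 4; the maximum is 4.

4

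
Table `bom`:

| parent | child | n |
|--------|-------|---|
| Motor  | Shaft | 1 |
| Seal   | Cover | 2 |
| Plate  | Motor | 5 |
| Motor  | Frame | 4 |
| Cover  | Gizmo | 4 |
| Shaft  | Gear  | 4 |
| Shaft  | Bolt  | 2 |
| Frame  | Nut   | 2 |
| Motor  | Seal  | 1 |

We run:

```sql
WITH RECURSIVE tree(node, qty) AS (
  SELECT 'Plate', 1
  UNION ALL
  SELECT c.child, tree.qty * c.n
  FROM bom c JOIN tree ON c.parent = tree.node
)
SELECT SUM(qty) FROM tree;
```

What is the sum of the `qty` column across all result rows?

156

Base: (Plate, qty=1).
Iteration 1: components of {Plate} -> Motor = 1*5 = 5.
Iteration 2: components of {Motor} -> Frame = 5*4 = 20, Seal = 5*1 = 5, Shaft = 5*1 = 5.
Iteration 3: components of {Frame,Seal,Shaft} -> Bolt = 5*2 = 10, Cover = 5*2 = 10, Gear = 5*4 = 20, Nut = 20*2 = 40.
Iteration 4: components of {Bolt,Cover,Gear,Nut} -> Gizmo = 10*4 = 40.
Iteration 5: no further components; recursion stops.
SUM(qty) = 1 + 5 + 5 + 5 + 20 + 10 + 10 + 20 + 40 + 40 = 156.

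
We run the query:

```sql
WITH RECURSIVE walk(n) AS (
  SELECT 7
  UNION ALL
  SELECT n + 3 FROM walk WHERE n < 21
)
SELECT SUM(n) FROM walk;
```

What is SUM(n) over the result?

87

Base: n=7.
Iteration 1: 7 < 21 holds -> n = 7 + 3 = 10.
Iteration 2: 10 < 21 holds -> n = 10 + 3 = 13.
Iteration 3: 13 < 21 holds -> n = 13 + 3 = 16.
Iteration 4: 16 < 21 holds -> n = 16 + 3 = 19.
Iteration 5: 19 < 21 holds -> n = 19 + 3 = 22.
Iteration 6: 22 < 21 fails; recursion stops.
SUM(n) = 7 + 10 + 13 + 16 + 19 + 22 = 87.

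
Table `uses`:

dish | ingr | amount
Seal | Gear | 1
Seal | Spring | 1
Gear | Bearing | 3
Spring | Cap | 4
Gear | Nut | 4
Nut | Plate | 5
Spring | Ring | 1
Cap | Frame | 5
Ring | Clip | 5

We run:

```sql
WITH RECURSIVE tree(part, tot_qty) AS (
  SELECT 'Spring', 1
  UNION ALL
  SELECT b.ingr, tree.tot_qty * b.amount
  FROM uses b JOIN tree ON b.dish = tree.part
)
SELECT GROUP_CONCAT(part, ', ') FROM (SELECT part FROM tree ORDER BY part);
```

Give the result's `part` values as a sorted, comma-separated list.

Base: (Spring, tot_qty=1).
Iteration 1: components of {Spring} -> Cap = 1*4 = 4, Ring = 1*1 = 1.
Iteration 2: components of {Cap,Ring} -> Clip = 1*5 = 5, Frame = 4*5 = 20.
Iteration 3: no further components; recursion stops.

Cap, Clip, Frame, Ring, Spring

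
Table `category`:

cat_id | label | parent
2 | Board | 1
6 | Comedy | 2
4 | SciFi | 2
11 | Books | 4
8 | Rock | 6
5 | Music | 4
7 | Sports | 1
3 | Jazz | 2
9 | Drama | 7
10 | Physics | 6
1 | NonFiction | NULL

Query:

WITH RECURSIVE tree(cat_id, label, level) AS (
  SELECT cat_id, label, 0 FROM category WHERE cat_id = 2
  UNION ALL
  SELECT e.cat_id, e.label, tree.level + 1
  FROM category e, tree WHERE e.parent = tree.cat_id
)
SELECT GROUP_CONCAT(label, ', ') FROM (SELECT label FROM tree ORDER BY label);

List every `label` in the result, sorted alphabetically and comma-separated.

Base: cat_id=2 (Board) at level 0.
Iteration 1: rows with parent in {2} -> Jazz (id 3, level 1), SciFi (id 4, level 1), Comedy (id 6, level 1).
Iteration 2: rows with parent in {3,4,6} -> Music (id 5, level 2), Rock (id 8, level 2), Physics (id 10, level 2), Books (id 11, level 2).
Iteration 3: no rows with parent in {5,8,10,11}; recursion stops.

Board, Books, Comedy, Jazz, Music, Physics, Rock, SciFi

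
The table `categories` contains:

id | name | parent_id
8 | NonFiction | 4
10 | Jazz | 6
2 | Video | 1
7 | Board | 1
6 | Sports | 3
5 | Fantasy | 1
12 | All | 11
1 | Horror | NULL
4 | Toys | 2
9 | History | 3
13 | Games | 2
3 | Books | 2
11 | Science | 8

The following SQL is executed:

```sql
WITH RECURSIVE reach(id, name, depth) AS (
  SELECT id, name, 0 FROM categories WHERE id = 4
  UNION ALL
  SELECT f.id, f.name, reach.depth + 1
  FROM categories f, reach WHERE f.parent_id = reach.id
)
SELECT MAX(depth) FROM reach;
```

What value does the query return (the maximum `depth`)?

3

Base: id=4 (Toys) at depth 0.
Iteration 1: rows with parent_id in {4} -> NonFiction (id 8, depth 1).
Iteration 2: rows with parent_id in {8} -> Science (id 11, depth 2).
Iteration 3: rows with parent_id in {11} -> All (id 12, depth 3).
Iteration 4: no rows with parent_id in {12}; recursion stops.
depth values: 0, 1, 2, 3; the maximum is 3.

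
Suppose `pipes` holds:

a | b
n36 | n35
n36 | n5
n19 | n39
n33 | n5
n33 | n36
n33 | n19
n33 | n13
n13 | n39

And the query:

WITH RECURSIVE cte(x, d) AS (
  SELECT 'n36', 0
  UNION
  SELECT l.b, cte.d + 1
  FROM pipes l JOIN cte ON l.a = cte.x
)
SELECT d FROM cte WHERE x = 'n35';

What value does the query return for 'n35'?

Base: (n36, d=0).
Iteration 1: edges from {n36} -> (n35, d=1), (n5, d=1).
Iteration 2: no outgoing edges from {n35,n5}; recursion stops.

1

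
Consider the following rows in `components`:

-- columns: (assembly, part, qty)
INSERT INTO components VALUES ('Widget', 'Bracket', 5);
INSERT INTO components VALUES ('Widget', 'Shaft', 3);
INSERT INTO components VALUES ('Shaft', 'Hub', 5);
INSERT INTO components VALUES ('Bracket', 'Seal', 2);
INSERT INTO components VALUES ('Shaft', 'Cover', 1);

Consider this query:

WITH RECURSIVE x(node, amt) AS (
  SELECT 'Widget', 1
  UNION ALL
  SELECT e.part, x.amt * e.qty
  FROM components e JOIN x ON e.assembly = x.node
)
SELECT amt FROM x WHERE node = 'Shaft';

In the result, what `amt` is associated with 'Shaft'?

Base: (Widget, amt=1).
Iteration 1: components of {Widget} -> Bracket = 1*5 = 5, Shaft = 1*3 = 3.
Iteration 2: components of {Bracket,Shaft} -> Cover = 3*1 = 3, Hub = 3*5 = 15, Seal = 5*2 = 10.
Iteration 3: no further components; recursion stops.

3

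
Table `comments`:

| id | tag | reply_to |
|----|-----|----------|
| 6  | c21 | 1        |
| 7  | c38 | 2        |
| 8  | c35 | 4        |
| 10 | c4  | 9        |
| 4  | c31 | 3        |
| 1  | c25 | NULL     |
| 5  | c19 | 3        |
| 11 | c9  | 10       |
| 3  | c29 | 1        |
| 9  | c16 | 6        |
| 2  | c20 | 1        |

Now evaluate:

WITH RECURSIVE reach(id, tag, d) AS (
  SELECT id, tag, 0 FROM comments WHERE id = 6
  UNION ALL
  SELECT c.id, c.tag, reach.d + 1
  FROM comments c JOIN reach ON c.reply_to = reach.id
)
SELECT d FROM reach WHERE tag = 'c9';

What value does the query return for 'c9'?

Base: id=6 (c21) at d 0.
Iteration 1: rows with reply_to in {6} -> c16 (id 9, d 1).
Iteration 2: rows with reply_to in {9} -> c4 (id 10, d 2).
Iteration 3: rows with reply_to in {10} -> c9 (id 11, d 3).
Iteration 4: no rows with reply_to in {11}; recursion stops.

3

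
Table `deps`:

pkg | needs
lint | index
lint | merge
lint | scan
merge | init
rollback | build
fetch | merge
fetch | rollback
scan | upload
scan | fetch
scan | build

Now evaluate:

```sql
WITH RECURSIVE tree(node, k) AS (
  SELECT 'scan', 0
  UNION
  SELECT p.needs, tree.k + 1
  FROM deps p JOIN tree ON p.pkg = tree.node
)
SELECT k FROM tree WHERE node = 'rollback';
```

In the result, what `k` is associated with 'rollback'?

Base: (scan, k=0).
Iteration 1: edges from {scan} -> (build, k=1), (fetch, k=1), (upload, k=1).
Iteration 2: edges from {build,fetch,upload} -> (merge, k=2), (rollback, k=2).
Iteration 3: edges from {merge,rollback} -> (build, k=3), (init, k=3).
Iteration 4: no outgoing edges from {build,init}; recursion stops.

2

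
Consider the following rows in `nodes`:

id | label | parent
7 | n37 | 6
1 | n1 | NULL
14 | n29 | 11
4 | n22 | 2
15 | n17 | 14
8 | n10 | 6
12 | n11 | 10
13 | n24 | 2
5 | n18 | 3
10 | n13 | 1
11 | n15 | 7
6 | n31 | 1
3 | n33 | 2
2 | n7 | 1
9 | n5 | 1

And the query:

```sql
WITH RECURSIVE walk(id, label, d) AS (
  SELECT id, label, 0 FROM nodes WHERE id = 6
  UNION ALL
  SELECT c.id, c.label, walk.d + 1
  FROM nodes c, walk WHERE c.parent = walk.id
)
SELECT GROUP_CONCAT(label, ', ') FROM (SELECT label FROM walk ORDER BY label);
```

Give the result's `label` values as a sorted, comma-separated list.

n10, n15, n17, n29, n31, n37

Base: id=6 (n31) at d 0.
Iteration 1: rows with parent in {6} -> n37 (id 7, d 1), n10 (id 8, d 1).
Iteration 2: rows with parent in {7,8} -> n15 (id 11, d 2).
Iteration 3: rows with parent in {11} -> n29 (id 14, d 3).
Iteration 4: rows with parent in {14} -> n17 (id 15, d 4).
Iteration 5: no rows with parent in {15}; recursion stops.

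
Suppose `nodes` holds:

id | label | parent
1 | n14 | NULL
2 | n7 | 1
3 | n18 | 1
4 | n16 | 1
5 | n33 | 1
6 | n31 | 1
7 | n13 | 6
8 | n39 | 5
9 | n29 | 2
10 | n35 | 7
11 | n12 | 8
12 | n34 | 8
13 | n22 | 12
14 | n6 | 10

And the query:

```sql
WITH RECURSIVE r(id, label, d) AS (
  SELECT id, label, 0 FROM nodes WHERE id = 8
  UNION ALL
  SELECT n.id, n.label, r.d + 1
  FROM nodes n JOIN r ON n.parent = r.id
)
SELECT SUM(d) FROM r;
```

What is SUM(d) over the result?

Base: id=8 (n39) at d 0.
Iteration 1: rows with parent in {8} -> n12 (id 11, d 1), n34 (id 12, d 1).
Iteration 2: rows with parent in {11,12} -> n22 (id 13, d 2).
Iteration 3: no rows with parent in {13}; recursion stops.
SUM(d) = 0 + 1 + 1 + 2 = 4.

4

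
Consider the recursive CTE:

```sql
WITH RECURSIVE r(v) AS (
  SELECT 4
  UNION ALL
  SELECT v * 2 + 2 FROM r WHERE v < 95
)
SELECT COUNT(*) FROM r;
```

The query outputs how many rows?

6

Base: v=4.
Iteration 1: 4 < 95 holds -> v = 4 * 2 + 2 = 10.
Iteration 2: 10 < 95 holds -> v = 10 * 2 + 2 = 22.
Iteration 3: 22 < 95 holds -> v = 22 * 2 + 2 = 46.
Iteration 4: 46 < 95 holds -> v = 46 * 2 + 2 = 94.
Iteration 5: 94 < 95 holds -> v = 94 * 2 + 2 = 190.
Iteration 6: 190 < 95 fails; recursion stops.
Total rows emitted: 6.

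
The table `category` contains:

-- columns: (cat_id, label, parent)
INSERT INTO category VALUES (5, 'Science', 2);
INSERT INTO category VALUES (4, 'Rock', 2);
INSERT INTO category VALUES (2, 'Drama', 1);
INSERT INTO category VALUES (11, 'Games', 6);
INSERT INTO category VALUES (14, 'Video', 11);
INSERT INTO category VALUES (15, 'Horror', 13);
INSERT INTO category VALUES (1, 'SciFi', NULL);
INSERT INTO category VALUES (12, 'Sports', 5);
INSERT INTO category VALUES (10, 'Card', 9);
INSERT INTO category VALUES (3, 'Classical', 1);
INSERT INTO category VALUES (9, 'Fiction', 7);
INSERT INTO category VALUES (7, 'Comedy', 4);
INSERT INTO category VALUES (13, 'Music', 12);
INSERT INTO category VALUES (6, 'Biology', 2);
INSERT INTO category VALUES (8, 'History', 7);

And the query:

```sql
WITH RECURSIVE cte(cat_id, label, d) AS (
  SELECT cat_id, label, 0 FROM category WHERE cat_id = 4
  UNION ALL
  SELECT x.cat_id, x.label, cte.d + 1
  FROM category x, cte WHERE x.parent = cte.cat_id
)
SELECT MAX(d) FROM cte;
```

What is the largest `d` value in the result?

Base: cat_id=4 (Rock) at d 0.
Iteration 1: rows with parent in {4} -> Comedy (id 7, d 1).
Iteration 2: rows with parent in {7} -> History (id 8, d 2), Fiction (id 9, d 2).
Iteration 3: rows with parent in {8,9} -> Card (id 10, d 3).
Iteration 4: no rows with parent in {10}; recursion stops.
d values: 0, 1, 2, 2, 3; the maximum is 3.

3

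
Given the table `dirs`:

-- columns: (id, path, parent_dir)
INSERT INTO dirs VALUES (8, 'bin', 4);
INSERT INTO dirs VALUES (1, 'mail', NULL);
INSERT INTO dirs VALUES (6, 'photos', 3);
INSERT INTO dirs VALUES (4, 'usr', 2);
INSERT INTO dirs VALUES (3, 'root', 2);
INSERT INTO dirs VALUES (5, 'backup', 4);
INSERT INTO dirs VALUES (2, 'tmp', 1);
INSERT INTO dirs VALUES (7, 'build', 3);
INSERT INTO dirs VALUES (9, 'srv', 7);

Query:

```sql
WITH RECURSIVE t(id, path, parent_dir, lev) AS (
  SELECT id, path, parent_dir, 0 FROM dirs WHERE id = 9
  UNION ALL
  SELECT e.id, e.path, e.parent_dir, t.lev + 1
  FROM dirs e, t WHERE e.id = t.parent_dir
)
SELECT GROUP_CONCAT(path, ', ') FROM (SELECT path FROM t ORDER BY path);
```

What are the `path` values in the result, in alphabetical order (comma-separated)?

build, mail, root, srv, tmp

Base: id=9 (srv), parent_dir=7, lev 0.
Iteration 1: join on id=7 -> build (id 7, parent_dir=3, lev 1).
Iteration 2: join on id=3 -> root (id 3, parent_dir=2, lev 2).
Iteration 3: join on id=2 -> tmp (id 2, parent_dir=1, lev 3).
Iteration 4: join on id=1 -> mail (id 1, parent_dir=NULL, lev 4).
Iteration 5: parent_dir is NULL; no match; recursion stops.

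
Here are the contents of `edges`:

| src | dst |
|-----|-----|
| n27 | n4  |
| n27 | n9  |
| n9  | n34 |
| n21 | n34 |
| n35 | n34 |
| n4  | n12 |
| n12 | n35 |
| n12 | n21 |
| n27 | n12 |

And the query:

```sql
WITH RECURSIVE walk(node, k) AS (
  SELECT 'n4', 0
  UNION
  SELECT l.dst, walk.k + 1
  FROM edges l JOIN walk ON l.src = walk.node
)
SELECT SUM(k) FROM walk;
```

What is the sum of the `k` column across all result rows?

8

Base: (n4, k=0).
Iteration 1: edges from {n4} -> (n12, k=1).
Iteration 2: edges from {n12} -> (n21, k=2), (n35, k=2).
Iteration 3: edges from {n21,n35} -> (n34, k=3). [UNION drops 1 duplicate row(s)]
Iteration 4: no outgoing edges from {n34}; recursion stops.
SUM(k) = 0 + 1 + 2 + 2 + 3 = 8.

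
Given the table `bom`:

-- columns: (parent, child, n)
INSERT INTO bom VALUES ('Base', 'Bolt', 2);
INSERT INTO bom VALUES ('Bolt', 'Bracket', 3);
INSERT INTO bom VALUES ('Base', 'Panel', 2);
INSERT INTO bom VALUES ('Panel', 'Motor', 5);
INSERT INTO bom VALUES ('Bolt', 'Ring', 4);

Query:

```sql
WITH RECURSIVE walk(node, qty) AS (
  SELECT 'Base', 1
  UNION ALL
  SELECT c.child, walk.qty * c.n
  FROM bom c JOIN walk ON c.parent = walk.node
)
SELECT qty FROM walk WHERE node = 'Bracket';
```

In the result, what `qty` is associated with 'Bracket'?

6

Base: (Base, qty=1).
Iteration 1: components of {Base} -> Bolt = 1*2 = 2, Panel = 1*2 = 2.
Iteration 2: components of {Bolt,Panel} -> Bracket = 2*3 = 6, Motor = 2*5 = 10, Ring = 2*4 = 8.
Iteration 3: no further components; recursion stops.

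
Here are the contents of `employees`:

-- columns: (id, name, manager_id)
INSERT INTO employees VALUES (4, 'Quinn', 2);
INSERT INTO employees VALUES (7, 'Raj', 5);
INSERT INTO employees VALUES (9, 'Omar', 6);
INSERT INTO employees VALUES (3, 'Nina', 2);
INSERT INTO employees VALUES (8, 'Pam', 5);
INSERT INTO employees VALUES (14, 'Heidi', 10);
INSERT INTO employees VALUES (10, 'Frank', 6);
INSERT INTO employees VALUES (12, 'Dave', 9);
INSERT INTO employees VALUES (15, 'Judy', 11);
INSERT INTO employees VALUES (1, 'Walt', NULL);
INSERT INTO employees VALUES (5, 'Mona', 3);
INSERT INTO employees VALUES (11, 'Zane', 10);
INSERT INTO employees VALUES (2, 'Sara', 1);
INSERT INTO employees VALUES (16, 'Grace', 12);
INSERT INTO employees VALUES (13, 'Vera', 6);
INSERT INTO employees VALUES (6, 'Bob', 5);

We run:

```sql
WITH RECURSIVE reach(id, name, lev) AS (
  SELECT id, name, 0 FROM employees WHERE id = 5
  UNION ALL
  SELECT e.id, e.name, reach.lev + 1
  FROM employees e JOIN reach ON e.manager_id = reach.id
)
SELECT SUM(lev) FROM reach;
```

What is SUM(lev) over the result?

26

Base: id=5 (Mona) at lev 0.
Iteration 1: rows with manager_id in {5} -> Bob (id 6, lev 1), Raj (id 7, lev 1), Pam (id 8, lev 1).
Iteration 2: rows with manager_id in {6,7,8} -> Omar (id 9, lev 2), Frank (id 10, lev 2), Vera (id 13, lev 2).
Iteration 3: rows with manager_id in {9,10,13} -> Zane (id 11, lev 3), Dave (id 12, lev 3), Heidi (id 14, lev 3).
Iteration 4: rows with manager_id in {11,12,14} -> Judy (id 15, lev 4), Grace (id 16, lev 4).
Iteration 5: no rows with manager_id in {15,16}; recursion stops.
SUM(lev) = 0 + 1 + 1 + 1 + 2 + 2 + 2 + 3 + 3 + 3 + 4 + 4 = 26.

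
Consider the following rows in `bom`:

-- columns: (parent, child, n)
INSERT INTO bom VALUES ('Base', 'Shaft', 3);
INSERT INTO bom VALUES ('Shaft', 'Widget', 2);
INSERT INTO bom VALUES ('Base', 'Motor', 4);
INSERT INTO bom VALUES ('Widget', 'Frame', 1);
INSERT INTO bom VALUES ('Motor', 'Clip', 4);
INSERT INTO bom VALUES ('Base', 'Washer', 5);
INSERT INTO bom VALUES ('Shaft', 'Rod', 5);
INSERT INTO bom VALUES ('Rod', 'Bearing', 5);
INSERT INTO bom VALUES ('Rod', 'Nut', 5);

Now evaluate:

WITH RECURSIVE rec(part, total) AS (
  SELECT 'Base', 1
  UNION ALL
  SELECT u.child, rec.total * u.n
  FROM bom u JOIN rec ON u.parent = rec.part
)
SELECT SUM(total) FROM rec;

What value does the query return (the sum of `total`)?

Base: (Base, total=1).
Iteration 1: components of {Base} -> Motor = 1*4 = 4, Shaft = 1*3 = 3, Washer = 1*5 = 5.
Iteration 2: components of {Motor,Shaft,Washer} -> Clip = 4*4 = 16, Rod = 3*5 = 15, Widget = 3*2 = 6.
Iteration 3: components of {Clip,Rod,Widget} -> Bearing = 15*5 = 75, Frame = 6*1 = 6, Nut = 15*5 = 75.
Iteration 4: no further components; recursion stops.
SUM(total) = 1 + 3 + 4 + 5 + 6 + 15 + 16 + 6 + 75 + 75 = 206.

206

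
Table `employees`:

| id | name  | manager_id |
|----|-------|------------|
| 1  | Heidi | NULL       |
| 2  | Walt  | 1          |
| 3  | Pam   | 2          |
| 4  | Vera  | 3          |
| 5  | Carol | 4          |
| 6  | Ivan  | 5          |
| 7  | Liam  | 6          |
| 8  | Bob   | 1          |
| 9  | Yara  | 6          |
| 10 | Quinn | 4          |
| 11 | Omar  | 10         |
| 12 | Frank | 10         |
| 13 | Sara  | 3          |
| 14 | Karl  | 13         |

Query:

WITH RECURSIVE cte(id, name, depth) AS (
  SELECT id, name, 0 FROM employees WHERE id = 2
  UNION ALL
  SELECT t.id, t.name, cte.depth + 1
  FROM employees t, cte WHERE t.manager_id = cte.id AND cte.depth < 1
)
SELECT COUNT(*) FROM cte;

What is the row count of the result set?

Base: id=2 (Walt) at depth 0.
Iteration 1: rows with manager_id in {2} -> Pam (id 3, depth 1).
Iteration 2: depth < 1 fails for all current rows; recursion stops.
Total rows emitted: 2.

2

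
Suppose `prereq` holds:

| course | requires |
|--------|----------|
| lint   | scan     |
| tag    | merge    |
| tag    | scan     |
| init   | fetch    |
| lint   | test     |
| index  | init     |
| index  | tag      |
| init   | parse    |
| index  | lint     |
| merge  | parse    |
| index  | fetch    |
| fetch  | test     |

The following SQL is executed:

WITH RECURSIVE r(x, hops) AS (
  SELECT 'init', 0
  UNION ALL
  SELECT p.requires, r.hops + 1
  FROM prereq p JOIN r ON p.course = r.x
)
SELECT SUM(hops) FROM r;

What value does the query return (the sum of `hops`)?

4

Base: (init, hops=0).
Iteration 1: edges from {init} -> (fetch, hops=1), (parse, hops=1).
Iteration 2: edges from {fetch,parse} -> (test, hops=2).
Iteration 3: no outgoing edges from {test}; recursion stops.
SUM(hops) = 0 + 1 + 1 + 2 = 4.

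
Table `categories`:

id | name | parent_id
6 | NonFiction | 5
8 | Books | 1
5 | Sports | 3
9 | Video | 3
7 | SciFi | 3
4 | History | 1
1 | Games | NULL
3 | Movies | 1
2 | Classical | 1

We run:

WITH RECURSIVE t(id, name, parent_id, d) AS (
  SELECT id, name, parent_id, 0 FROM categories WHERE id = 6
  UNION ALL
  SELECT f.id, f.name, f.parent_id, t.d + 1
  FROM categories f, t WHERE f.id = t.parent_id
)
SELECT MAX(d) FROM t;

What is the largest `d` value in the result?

Base: id=6 (NonFiction), parent_id=5, d 0.
Iteration 1: join on id=5 -> Sports (id 5, parent_id=3, d 1).
Iteration 2: join on id=3 -> Movies (id 3, parent_id=1, d 2).
Iteration 3: join on id=1 -> Games (id 1, parent_id=NULL, d 3).
Iteration 4: parent_id is NULL; no match; recursion stops.
d values: 0, 1, 2, 3; the maximum is 3.

3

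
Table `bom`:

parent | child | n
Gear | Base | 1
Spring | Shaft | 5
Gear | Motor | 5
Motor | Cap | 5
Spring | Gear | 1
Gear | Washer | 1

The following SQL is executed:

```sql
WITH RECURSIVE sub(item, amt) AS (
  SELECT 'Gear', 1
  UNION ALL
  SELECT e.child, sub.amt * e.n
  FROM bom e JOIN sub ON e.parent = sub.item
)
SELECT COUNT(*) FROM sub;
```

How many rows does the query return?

5

Base: (Gear, amt=1).
Iteration 1: components of {Gear} -> Base = 1*1 = 1, Motor = 1*5 = 5, Washer = 1*1 = 1.
Iteration 2: components of {Base,Motor,Washer} -> Cap = 5*5 = 25.
Iteration 3: no further components; recursion stops.
Total rows emitted: 5.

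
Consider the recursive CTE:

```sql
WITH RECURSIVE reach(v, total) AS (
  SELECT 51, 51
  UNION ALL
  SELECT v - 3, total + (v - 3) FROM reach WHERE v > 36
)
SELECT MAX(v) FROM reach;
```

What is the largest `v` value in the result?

Base: v=51, total=51.
Iteration 1: 51 > 36 holds -> v = 51 - 3 = 48, total = 51 + 48 = 99.
Iteration 2: 48 > 36 holds -> v = 48 - 3 = 45, total = 99 + 45 = 144.
Iteration 3: 45 > 36 holds -> v = 45 - 3 = 42, total = 144 + 42 = 186.
Iteration 4: 42 > 36 holds -> v = 42 - 3 = 39, total = 186 + 39 = 225.
Iteration 5: 39 > 36 holds -> v = 39 - 3 = 36, total = 225 + 36 = 261.
Iteration 6: 36 > 36 fails; recursion stops.
v values: 51, 48, 45, 42, 39, 36; the maximum is 51.

51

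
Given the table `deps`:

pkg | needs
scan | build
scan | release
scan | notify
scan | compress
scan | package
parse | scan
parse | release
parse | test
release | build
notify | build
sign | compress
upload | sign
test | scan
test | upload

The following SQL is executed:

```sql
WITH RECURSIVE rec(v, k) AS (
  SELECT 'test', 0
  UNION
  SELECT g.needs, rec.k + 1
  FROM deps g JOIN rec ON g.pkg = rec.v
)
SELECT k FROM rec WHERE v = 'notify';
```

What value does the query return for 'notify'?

2

Base: (test, k=0).
Iteration 1: edges from {test} -> (scan, k=1), (upload, k=1).
Iteration 2: edges from {scan,upload} -> (build, k=2), (compress, k=2), (notify, k=2), (package, k=2), (release, k=2), (sign, k=2).
Iteration 3: edges from {build,compress,notify,package,release,sign} -> (build, k=3), (compress, k=3). [UNION drops 1 duplicate row(s)]
Iteration 4: no outgoing edges from {build,compress}; recursion stops.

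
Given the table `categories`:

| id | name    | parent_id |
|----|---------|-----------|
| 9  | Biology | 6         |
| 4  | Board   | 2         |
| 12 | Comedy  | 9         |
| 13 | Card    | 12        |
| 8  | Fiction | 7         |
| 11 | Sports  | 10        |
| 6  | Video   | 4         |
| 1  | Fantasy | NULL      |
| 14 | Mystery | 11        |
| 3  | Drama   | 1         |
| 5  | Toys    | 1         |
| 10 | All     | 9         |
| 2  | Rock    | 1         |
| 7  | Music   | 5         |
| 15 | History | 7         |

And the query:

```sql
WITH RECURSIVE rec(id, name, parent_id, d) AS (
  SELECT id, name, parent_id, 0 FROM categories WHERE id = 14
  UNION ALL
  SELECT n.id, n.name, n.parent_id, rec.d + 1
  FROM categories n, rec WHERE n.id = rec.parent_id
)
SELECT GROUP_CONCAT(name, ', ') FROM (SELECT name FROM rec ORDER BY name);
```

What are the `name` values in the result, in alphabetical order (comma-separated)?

All, Biology, Board, Fantasy, Mystery, Rock, Sports, Video

Base: id=14 (Mystery), parent_id=11, d 0.
Iteration 1: join on id=11 -> Sports (id 11, parent_id=10, d 1).
Iteration 2: join on id=10 -> All (id 10, parent_id=9, d 2).
Iteration 3: join on id=9 -> Biology (id 9, parent_id=6, d 3).
Iteration 4: join on id=6 -> Video (id 6, parent_id=4, d 4).
Iteration 5: join on id=4 -> Board (id 4, parent_id=2, d 5).
Iteration 6: join on id=2 -> Rock (id 2, parent_id=1, d 6).
Iteration 7: join on id=1 -> Fantasy (id 1, parent_id=NULL, d 7).
Iteration 8: parent_id is NULL; no match; recursion stops.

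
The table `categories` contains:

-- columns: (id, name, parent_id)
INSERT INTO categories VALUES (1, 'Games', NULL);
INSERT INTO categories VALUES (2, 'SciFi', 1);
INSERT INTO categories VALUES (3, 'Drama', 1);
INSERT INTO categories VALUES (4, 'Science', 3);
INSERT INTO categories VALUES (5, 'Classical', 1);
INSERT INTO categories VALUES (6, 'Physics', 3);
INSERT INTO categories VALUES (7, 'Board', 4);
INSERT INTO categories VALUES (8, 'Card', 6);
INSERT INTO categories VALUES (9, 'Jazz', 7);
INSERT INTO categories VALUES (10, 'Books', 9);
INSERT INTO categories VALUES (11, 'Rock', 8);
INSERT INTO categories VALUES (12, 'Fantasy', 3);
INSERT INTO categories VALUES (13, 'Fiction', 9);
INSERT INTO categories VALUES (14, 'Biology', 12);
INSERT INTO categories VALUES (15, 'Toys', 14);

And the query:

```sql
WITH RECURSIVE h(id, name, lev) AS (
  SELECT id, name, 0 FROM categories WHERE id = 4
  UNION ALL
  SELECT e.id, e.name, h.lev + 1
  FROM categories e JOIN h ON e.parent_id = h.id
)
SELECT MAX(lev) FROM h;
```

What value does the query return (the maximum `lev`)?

3

Base: id=4 (Science) at lev 0.
Iteration 1: rows with parent_id in {4} -> Board (id 7, lev 1).
Iteration 2: rows with parent_id in {7} -> Jazz (id 9, lev 2).
Iteration 3: rows with parent_id in {9} -> Books (id 10, lev 3), Fiction (id 13, lev 3).
Iteration 4: no rows with parent_id in {10,13}; recursion stops.
lev values: 0, 1, 2, 3, 3; the maximum is 3.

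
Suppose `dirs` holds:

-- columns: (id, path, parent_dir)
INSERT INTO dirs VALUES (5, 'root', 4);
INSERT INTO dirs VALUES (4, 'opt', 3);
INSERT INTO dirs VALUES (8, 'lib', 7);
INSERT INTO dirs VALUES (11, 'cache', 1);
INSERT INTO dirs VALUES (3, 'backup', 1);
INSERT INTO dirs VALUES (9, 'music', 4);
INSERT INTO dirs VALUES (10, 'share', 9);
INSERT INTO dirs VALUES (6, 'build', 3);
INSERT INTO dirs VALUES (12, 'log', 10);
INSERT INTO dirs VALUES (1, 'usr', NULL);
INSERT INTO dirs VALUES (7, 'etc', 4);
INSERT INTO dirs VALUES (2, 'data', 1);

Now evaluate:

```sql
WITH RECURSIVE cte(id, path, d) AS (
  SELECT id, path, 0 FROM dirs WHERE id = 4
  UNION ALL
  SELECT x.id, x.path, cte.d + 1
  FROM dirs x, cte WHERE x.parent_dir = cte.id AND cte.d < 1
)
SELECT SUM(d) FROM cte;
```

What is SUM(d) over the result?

3

Base: id=4 (opt) at d 0.
Iteration 1: rows with parent_dir in {4} -> root (id 5, d 1), etc (id 7, d 1), music (id 9, d 1).
Iteration 2: d < 1 fails for all current rows; recursion stops.
SUM(d) = 0 + 1 + 1 + 1 = 3.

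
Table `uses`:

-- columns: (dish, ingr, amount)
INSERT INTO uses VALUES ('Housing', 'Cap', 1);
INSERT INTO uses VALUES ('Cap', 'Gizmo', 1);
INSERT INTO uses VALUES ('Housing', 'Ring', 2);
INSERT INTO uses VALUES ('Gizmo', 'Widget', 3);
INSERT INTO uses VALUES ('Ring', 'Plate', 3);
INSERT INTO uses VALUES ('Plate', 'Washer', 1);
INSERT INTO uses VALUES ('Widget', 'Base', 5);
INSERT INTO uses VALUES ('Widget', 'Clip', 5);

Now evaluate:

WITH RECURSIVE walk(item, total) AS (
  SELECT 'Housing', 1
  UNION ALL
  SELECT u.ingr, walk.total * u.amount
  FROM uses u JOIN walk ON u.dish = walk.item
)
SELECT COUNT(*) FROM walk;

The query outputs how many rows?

Base: (Housing, total=1).
Iteration 1: components of {Housing} -> Cap = 1*1 = 1, Ring = 1*2 = 2.
Iteration 2: components of {Cap,Ring} -> Gizmo = 1*1 = 1, Plate = 2*3 = 6.
Iteration 3: components of {Gizmo,Plate} -> Washer = 6*1 = 6, Widget = 1*3 = 3.
Iteration 4: components of {Washer,Widget} -> Base = 3*5 = 15, Clip = 3*5 = 15.
Iteration 5: no further components; recursion stops.
Total rows emitted: 9.

9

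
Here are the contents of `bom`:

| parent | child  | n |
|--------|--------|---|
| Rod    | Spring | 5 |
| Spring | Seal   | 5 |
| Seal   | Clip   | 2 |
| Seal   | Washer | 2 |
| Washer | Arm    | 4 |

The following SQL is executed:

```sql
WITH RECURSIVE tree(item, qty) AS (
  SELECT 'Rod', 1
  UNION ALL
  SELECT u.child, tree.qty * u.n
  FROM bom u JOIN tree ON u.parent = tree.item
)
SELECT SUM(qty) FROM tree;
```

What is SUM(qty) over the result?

331

Base: (Rod, qty=1).
Iteration 1: components of {Rod} -> Spring = 1*5 = 5.
Iteration 2: components of {Spring} -> Seal = 5*5 = 25.
Iteration 3: components of {Seal} -> Clip = 25*2 = 50, Washer = 25*2 = 50.
Iteration 4: components of {Clip,Washer} -> Arm = 50*4 = 200.
Iteration 5: no further components; recursion stops.
SUM(qty) = 1 + 5 + 25 + 50 + 50 + 200 = 331.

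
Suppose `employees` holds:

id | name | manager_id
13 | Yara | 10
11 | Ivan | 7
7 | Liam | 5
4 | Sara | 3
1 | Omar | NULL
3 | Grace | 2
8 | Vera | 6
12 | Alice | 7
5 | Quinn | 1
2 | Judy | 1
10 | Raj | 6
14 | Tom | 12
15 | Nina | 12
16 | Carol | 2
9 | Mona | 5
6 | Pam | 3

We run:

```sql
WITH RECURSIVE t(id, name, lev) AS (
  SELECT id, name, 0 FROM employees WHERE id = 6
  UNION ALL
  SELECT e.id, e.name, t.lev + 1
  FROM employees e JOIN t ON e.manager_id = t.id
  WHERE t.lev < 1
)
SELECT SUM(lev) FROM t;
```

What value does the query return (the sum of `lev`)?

Base: id=6 (Pam) at lev 0.
Iteration 1: rows with manager_id in {6} -> Vera (id 8, lev 1), Raj (id 10, lev 1).
Iteration 2: lev < 1 fails for all current rows; recursion stops.
SUM(lev) = 0 + 1 + 1 = 2.

2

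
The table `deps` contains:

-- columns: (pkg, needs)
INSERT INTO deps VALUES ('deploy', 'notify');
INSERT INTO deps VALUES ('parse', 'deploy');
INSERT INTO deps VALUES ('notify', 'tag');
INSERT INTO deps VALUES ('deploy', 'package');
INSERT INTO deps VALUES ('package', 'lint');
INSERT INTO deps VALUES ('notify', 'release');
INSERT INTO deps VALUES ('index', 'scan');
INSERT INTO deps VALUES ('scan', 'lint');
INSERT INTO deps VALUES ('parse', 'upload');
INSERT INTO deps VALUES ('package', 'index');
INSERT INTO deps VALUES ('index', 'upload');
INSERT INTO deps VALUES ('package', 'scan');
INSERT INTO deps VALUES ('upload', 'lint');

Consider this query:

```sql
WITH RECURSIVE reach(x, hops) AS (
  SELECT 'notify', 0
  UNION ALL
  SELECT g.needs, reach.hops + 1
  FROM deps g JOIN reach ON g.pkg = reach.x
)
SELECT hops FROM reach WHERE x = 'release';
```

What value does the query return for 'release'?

1

Base: (notify, hops=0).
Iteration 1: edges from {notify} -> (release, hops=1), (tag, hops=1).
Iteration 2: no outgoing edges from {release,tag}; recursion stops.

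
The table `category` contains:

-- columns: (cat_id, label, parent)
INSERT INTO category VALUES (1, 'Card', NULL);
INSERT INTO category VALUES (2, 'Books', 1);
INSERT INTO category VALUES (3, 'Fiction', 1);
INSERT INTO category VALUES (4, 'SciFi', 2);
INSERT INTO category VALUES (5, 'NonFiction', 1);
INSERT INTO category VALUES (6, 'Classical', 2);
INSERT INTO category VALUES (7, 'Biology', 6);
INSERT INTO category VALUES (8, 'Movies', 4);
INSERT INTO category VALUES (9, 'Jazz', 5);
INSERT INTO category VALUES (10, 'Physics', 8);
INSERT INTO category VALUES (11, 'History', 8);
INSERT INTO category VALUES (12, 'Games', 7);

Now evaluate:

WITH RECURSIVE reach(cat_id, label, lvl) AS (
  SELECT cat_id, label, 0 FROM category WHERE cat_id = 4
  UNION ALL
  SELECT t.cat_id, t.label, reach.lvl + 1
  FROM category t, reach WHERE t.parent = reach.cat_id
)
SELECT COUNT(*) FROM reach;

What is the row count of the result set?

4

Base: cat_id=4 (SciFi) at lvl 0.
Iteration 1: rows with parent in {4} -> Movies (id 8, lvl 1).
Iteration 2: rows with parent in {8} -> Physics (id 10, lvl 2), History (id 11, lvl 2).
Iteration 3: no rows with parent in {10,11}; recursion stops.
Total rows emitted: 4.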